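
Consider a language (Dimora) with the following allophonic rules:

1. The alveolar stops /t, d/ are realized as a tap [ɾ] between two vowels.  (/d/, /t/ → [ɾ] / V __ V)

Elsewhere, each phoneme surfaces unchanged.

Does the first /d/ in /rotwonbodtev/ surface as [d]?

/d/ (between /o/ and /t/) is in the target of rule 1 but the environment (between two vowels) is not met → [d].
The actual realization is [d], which matches [d].

Yes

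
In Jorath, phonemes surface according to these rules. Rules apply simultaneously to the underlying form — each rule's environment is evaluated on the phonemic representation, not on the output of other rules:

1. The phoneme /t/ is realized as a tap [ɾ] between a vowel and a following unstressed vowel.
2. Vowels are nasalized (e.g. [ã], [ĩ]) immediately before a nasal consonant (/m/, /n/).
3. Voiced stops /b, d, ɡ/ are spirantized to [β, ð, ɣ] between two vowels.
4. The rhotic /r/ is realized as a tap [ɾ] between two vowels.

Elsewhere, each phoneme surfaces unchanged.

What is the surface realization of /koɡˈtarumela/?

/k/ stays [k].
/o/ (between /k/ and /ɡ/) is in the target of rule 2 but the environment (before a nasal consonant) is not met → [o].
/ɡ/ — between /o/ and /t/; rule 3 does not apply here → [ɡ].
/t/ — between /ɡ/ and /a/; rule 1 does not apply here → [t].
/a/ — between /t/ and /r/; rule 2 does not apply here → [a].
/r/ — between /a/ and /u/, between two vowels — surfaces as [ɾ] (rule 4).
/u/ meets the environment for rule 2 (before a nasal consonant) → [ũ].
/m/ (between /u/ and /e/) is unaffected → [m].
/e/ — between /m/ and /l/; rule 2 does not apply here → [e].
/l/ (between /e/ and /a/): no rule targets it → [l].
/a/ (word-final): rule 2 targets it, but not before a nasal consonant → unchanged [a].

[koɡˈtaɾũmela]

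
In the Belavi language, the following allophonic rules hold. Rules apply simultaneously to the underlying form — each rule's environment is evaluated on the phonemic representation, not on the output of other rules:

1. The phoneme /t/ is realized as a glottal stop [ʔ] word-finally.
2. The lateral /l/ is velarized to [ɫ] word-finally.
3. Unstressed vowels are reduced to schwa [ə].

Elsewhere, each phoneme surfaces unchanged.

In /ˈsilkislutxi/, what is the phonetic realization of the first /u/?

/u/ (between /l/ and /t/) occurs in an unstressed syllable → [ə] by rule 3.

[ə]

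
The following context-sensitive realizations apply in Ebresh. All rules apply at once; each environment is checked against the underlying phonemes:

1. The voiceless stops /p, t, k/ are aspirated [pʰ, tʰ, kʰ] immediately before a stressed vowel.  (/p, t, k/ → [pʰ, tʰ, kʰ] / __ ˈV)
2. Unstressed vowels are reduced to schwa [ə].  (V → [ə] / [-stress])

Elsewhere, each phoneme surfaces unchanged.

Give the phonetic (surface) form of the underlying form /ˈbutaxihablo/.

[ˈbutəxəhəblə]

/b/ (word-initial): no rule targets it → [b].
/u/ (between /b/ and /t/): rule 2 targets it, but not in an unstressed syllable → unchanged [u].
/t/ (between /u/ and /a/) is in the target of rule 1 but the environment (immediately before a stressed vowel) is not met → [t].
/a/ — between /t/ and /x/, in an unstressed syllable — surfaces as [ə] (rule 2).
/x/ stays [x].
/i/ (between /x/ and /h/) occurs in an unstressed syllable → [ə] by rule 2.
/h/ stays [h].
/a/ (between /h/ and /b/): in an unstressed syllable, so rule 2 applies → [ə].
/b/ (between /a/ and /l/) is unaffected → [b].
/l/ (between /b/ and /o/) is unaffected → [l].
/o/ (word-final): in an unstressed syllable, so rule 2 applies → [ə].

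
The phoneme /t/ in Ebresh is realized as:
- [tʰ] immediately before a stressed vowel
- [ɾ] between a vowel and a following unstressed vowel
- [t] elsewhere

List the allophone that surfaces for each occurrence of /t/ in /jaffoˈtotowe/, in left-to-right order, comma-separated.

[tʰ], [ɾ]

Occurrence 1 (position 6): immediately before a stressed vowel → [tʰ].
Occurrence 2 (position 8): between a vowel and an unstressed vowel → [ɾ].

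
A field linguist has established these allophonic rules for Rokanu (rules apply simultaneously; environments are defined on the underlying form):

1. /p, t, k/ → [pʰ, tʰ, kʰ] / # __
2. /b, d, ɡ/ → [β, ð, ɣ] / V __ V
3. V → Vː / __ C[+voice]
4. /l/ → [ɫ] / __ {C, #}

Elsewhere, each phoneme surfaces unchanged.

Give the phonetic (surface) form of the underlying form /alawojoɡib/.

/a/ — word-initial, before a voiced consonant — surfaces as [aː] (rule 3).
/l/ (between /a/ and /a/) is in the target of rule 4 but the environment (word-finally or immediately before a consonant) is not met → [l].
/a/ meets the environment for rule 3 (before a voiced consonant) → [aː].
/w/ (between /a/ and /o/): no rule targets it → [w].
/o/ (between /w/ and /j/): before a voiced consonant, so rule 3 applies → [oː].
/j/ stays [j].
/o/ (between /j/ and /ɡ/): before a voiced consonant, so rule 3 applies → [oː].
/ɡ/ meets the environment for rule 2 (between two vowels) → [ɣ].
/i/ (between /ɡ/ and /b/) occurs before a voiced consonant → [iː] by rule 3.
/b/ (word-final) fails the environment for rule 2, so it stays [b].

[aːlaːwoːjoːɣiːb]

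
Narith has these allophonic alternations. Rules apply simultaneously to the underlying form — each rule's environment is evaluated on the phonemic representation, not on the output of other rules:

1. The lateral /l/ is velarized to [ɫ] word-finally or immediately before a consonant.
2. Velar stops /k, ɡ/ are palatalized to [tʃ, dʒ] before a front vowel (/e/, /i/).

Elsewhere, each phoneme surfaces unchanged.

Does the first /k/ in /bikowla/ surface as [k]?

Yes

/k/ (between /i/ and /o/): rule 2 targets it, but not before a front vowel → unchanged [k].
The actual realization is [k], which matches [k].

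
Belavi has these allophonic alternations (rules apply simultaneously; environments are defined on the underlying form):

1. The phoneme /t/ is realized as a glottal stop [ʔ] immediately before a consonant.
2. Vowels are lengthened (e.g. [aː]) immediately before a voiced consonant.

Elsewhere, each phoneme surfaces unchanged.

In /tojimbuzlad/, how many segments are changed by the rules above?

4

Segments that undergo a rule: /o/ → [oː] (rule 2); /i/ → [iː] (rule 2); /u/ → [uː] (rule 2); /a/ → [aː] (rule 2).
All other segments surface unchanged.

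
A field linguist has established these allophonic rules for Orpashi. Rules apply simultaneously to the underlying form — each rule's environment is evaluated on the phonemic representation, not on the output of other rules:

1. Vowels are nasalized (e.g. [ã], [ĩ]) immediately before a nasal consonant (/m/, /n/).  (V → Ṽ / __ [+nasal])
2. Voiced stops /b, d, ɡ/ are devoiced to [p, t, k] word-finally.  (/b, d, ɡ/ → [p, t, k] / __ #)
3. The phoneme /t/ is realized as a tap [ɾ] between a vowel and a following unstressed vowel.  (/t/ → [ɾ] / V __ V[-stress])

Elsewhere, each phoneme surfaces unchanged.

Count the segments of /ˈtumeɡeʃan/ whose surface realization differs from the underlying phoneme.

2

Segments that undergo a rule: /u/ → [ũ] (rule 1); /a/ → [ã] (rule 1).
All other segments surface unchanged.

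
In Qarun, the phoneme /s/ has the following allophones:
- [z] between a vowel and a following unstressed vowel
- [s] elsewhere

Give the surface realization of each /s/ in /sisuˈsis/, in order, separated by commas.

Occurrence 1 (position 1): no conditioning environment matches → elsewhere allophone [s].
Occurrence 2 (position 3): between a vowel and a following unstressed vowel → [z].
Occurrence 3 (position 5): no conditioning environment matches → elsewhere allophone [s].
Occurrence 4 (position 7): no conditioning environment matches → elsewhere allophone [s].

[s], [z], [s], [s]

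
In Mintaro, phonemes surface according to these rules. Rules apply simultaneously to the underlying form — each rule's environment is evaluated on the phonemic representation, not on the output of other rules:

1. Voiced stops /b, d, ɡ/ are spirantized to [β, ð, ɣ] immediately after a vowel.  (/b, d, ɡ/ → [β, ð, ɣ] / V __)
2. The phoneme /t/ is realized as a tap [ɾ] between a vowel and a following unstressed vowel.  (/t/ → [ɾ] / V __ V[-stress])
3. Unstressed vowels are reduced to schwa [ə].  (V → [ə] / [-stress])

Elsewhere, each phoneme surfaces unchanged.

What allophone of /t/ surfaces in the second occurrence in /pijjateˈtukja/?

[t]

/t/ (between /e/ and /u/) fails the environment for rule 2, so it stays [t].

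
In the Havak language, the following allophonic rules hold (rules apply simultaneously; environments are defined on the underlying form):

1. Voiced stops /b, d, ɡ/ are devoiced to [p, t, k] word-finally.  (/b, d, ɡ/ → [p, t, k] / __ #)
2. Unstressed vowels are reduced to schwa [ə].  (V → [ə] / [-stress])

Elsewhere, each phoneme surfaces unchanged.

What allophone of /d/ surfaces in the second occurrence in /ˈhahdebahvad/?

/d/ (word-final) occurs word-finally → [t] by rule 1.

[t]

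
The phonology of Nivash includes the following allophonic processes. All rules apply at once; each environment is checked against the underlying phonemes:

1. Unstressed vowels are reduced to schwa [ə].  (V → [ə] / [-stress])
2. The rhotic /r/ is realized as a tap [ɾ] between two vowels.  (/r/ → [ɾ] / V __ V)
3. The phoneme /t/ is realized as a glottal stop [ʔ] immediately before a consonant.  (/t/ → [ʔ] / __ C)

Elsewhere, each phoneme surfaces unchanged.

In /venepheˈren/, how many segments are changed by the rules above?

Segments that undergo a rule: /e/ → [ə] (rule 1); /e/ → [ə] (rule 1); /e/ → [ə] (rule 1); /r/ → [ɾ] (rule 2).
All other segments surface unchanged.

4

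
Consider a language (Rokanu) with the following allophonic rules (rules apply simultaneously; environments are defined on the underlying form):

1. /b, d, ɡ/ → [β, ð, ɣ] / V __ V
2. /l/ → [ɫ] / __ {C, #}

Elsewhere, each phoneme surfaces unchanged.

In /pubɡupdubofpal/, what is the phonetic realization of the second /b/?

/b/ — between /u/ and /o/, between two vowels — surfaces as [β] (rule 1).

[β]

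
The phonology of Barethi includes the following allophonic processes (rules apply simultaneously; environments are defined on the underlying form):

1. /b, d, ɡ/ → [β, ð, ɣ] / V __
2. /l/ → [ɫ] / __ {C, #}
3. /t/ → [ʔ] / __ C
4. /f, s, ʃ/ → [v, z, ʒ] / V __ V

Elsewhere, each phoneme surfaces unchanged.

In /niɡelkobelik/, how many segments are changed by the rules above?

3

Segments that undergo a rule: /ɡ/ → [ɣ] (rule 1); /l/ → [ɫ] (rule 2); /b/ → [β] (rule 1).
All other segments surface unchanged.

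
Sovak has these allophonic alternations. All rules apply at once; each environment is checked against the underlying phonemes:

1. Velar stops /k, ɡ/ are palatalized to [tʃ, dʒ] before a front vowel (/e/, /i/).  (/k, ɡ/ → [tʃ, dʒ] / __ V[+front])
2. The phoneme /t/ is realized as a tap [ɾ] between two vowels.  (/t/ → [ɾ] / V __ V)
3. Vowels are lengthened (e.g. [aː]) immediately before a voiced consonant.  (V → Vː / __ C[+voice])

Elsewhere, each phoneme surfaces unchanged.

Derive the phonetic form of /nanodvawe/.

[naːnoːdvaːwe]

/n/ — not in any rule's target class → [n].
/a/ (between /n/ and /n/) occurs before a voiced consonant → [aː] by rule 3.
/n/ (between /a/ and /o/) is unaffected → [n].
/o/ meets the environment for rule 3 (before a voiced consonant) → [oː].
/d/ (between /o/ and /v/) is unaffected → [d].
/v/ (between /d/ and /a/): no rule targets it → [v].
/a/ (between /v/ and /w/): before a voiced consonant, so rule 3 applies → [aː].
/w/ stays [w].
/e/ (word-final) is in the target of rule 3 but the environment (before a voiced consonant) is not met → [e].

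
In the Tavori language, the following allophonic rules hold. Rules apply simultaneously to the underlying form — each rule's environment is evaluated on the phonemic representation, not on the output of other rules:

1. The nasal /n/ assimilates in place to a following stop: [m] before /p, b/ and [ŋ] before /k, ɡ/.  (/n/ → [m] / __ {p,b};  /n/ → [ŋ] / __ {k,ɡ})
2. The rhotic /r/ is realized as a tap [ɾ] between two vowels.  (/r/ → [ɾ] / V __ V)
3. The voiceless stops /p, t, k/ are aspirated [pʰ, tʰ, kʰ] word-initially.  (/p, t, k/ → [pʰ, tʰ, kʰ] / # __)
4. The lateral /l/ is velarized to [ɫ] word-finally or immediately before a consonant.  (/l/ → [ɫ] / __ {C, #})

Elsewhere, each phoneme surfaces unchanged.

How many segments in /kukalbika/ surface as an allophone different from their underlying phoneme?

Segments that undergo a rule: /k/ → [kʰ] (rule 3); /l/ → [ɫ] (rule 4).
All other segments surface unchanged.

2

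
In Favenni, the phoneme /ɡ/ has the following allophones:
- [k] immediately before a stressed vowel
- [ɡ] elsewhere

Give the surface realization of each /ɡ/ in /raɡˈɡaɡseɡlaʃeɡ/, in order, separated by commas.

Occurrence 1 (position 3): no conditioning environment matches → elsewhere allophone [ɡ].
Occurrence 2 (position 4): immediately before a stressed vowel → [k].
Occurrence 3 (position 6): no conditioning environment matches → elsewhere allophone [ɡ].
Occurrence 4 (position 9): no conditioning environment matches → elsewhere allophone [ɡ].
Occurrence 5 (position 14): no conditioning environment matches → elsewhere allophone [ɡ].

[ɡ], [k], [ɡ], [ɡ], [ɡ]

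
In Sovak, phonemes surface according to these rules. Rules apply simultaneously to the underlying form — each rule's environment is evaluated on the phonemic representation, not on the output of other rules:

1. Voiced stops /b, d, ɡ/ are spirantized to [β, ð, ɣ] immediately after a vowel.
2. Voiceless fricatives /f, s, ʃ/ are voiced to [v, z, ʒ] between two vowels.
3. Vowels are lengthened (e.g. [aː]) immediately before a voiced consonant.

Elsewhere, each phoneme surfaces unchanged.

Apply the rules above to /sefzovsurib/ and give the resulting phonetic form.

/s/ (word-initial): rule 2 targets it, but not between two vowels → unchanged [s].
/e/ — between /s/ and /f/; rule 3 does not apply here → [e].
/f/ (between /e/ and /z/) is in the target of rule 2 but the environment (between two vowels) is not met → [f].
/z/ (between /f/ and /o/) is unaffected → [z].
/o/ meets the environment for rule 3 (before a voiced consonant) → [oː].
/v/ stays [v].
/s/ — between /v/ and /u/; rule 2 does not apply here → [s].
/u/ — between /s/ and /r/, before a voiced consonant — surfaces as [uː] (rule 3).
/r/ (between /u/ and /i/): no rule targets it → [r].
Rule 3 applies to /i/ (between /r/ and /b/: before a voiced consonant) → [iː].
/b/ meets the environment for rule 1 (immediately after a vowel) → [β].

[sefzoːvsuːriːβ]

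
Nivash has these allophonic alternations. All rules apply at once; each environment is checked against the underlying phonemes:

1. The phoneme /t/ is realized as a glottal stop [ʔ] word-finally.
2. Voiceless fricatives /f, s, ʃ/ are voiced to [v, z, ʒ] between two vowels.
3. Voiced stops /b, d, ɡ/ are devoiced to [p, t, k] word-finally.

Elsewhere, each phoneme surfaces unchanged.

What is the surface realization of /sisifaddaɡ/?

/s/ (word-initial) is in the target of rule 2 but the environment (between two vowels) is not met → [s].
/i/ — not in any rule's target class → [i].
Rule 2 applies to /s/ (between /i/ and /i/: between two vowels) → [z].
/i/ — not in any rule's target class → [i].
/f/ (between /i/ and /a/): between two vowels, so rule 2 applies → [v].
/a/ — not in any rule's target class → [a].
/d/ (between /a/ and /d/) fails the environment for rule 3, so it stays [d].
/d/ (between /d/ and /a/): rule 3 targets it, but not word-finally → unchanged [d].
/a/ stays [a].
Rule 3 applies to /ɡ/ (word-final: word-finally) → [k].

[sizivaddak]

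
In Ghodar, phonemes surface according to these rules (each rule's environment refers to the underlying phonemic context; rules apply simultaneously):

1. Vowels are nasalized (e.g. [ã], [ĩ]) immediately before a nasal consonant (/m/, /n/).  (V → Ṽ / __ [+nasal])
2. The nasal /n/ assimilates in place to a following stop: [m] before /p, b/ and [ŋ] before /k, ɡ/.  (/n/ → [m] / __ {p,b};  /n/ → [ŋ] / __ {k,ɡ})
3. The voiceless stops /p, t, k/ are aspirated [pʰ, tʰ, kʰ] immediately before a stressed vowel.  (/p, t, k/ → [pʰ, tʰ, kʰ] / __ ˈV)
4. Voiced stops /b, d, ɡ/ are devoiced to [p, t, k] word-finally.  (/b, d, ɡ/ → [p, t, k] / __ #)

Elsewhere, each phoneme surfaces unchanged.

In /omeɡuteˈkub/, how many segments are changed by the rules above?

Segments that undergo a rule: /o/ → [õ] (rule 1); /k/ → [kʰ] (rule 3); /b/ → [p] (rule 4).
All other segments surface unchanged.

3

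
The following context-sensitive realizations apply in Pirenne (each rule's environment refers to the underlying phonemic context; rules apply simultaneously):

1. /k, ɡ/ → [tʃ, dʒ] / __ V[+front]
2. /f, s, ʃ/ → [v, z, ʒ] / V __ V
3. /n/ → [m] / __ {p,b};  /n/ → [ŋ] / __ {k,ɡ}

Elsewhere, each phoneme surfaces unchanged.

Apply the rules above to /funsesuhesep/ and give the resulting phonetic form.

[funsezuhezep]

/f/ (word-initial) fails the environment for rule 2, so it stays [f].
/u/ (between /f/ and /n/): no rule targets it → [u].
/n/ (between /u/ and /s/) fails the environment for rule 3, so it stays [n].
/s/ (between /n/ and /e/): rule 2 targets it, but not between two vowels → unchanged [s].
/e/ (between /s/ and /s/) is unaffected → [e].
Rule 2 applies to /s/ (between /e/ and /u/: between two vowels) → [z].
/u/ (between /s/ and /h/) is unaffected → [u].
/h/ (between /u/ and /e/): no rule targets it → [h].
/e/ stays [e].
/s/ meets the environment for rule 2 (between two vowels) → [z].
/e/ — not in any rule's target class → [e].
/p/ (word-final) is unaffected → [p].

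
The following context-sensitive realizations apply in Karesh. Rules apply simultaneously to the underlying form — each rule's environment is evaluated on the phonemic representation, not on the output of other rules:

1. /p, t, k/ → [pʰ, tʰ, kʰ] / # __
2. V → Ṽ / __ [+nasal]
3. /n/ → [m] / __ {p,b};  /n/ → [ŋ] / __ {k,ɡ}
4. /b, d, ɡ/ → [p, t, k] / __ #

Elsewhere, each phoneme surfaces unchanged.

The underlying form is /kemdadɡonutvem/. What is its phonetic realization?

Rule 1 applies to /k/ (word-initial: word-initially) → [kʰ].
/e/ (between /k/ and /m/) occurs before a nasal consonant → [ẽ] by rule 2.
/m/ stays [m].
/d/ — between /m/ and /a/; rule 4 does not apply here → [d].
/a/ — between /d/ and /d/; rule 2 does not apply here → [a].
/d/ (between /a/ and /ɡ/): rule 4 targets it, but not word-finally → unchanged [d].
/ɡ/ — between /d/ and /o/; rule 4 does not apply here → [ɡ].
/o/ meets the environment for rule 2 (before a nasal consonant) → [õ].
/n/ (between /o/ and /u/): rule 3 targets it, but not before a labial or velar stop → unchanged [n].
/u/ (between /n/ and /t/): rule 2 targets it, but not before a nasal consonant → unchanged [u].
/t/ (between /u/ and /v/) fails the environment for rule 1, so it stays [t].
/v/ (between /t/ and /e/): no rule targets it → [v].
/e/ — between /v/ and /m/, before a nasal consonant — surfaces as [ẽ] (rule 2).
/m/ (word-final): no rule targets it → [m].

[kʰẽmdadɡõnutvẽm]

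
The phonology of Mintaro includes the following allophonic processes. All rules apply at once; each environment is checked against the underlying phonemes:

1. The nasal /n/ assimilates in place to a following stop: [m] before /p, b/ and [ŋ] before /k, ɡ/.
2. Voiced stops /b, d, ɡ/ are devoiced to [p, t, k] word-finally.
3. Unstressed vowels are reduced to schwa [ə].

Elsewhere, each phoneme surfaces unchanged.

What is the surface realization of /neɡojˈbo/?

[nəɡəjˈbo]

/n/ (word-initial) is in the target of rule 1 but the environment (before a labial or velar stop) is not met → [n].
/e/ (between /n/ and /ɡ/) occurs in an unstressed syllable → [ə] by rule 3.
/ɡ/ (between /e/ and /o/) fails the environment for rule 2, so it stays [ɡ].
/o/ (between /ɡ/ and /j/): in an unstressed syllable, so rule 3 applies → [ə].
/b/ — between /j/ and /o/; rule 2 does not apply here → [b].
/o/ (word-final) is in the target of rule 3 but the environment (in an unstressed syllable) is not met → [o].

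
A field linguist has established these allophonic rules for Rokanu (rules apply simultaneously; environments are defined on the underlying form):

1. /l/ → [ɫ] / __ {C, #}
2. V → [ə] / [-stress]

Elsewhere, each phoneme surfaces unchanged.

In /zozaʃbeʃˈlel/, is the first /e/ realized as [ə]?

/e/ — between /b/ and /ʃ/, in an unstressed syllable — surfaces as [ə] (rule 2).
The actual realization is [ə], which matches [ə].

Yes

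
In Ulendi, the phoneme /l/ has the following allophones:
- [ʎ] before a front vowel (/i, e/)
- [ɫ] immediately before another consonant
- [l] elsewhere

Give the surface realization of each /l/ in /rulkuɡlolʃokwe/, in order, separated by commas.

[ɫ], [l], [ɫ]

Occurrence 1 (position 3): immediately before another consonant → [ɫ].
Occurrence 2 (position 7): no conditioning environment matches → elsewhere allophone [l].
Occurrence 3 (position 9): immediately before another consonant → [ɫ].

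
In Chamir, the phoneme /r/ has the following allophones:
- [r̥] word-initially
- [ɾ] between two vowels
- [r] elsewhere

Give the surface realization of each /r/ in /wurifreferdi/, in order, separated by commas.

[ɾ], [r], [r]

Occurrence 1 (position 3): between two vowels → [ɾ].
Occurrence 2 (position 6): no conditioning environment matches → elsewhere allophone [r].
Occurrence 3 (position 10): no conditioning environment matches → elsewhere allophone [r].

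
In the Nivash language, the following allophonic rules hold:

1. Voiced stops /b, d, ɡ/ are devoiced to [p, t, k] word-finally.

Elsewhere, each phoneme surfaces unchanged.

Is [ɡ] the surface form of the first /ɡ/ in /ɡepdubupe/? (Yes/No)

/ɡ/ (word-initial) is in the target of rule 1 but the environment (word-finally) is not met → [ɡ].
The actual realization is [ɡ], which matches [ɡ].

Yes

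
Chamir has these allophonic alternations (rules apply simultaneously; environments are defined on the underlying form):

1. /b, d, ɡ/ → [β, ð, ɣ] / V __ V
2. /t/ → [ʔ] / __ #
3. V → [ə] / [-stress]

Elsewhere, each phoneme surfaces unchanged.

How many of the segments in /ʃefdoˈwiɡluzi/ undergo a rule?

Segments that undergo a rule: /e/ → [ə] (rule 3); /o/ → [ə] (rule 3); /u/ → [ə] (rule 3); /i/ → [ə] (rule 3).
All other segments surface unchanged.

4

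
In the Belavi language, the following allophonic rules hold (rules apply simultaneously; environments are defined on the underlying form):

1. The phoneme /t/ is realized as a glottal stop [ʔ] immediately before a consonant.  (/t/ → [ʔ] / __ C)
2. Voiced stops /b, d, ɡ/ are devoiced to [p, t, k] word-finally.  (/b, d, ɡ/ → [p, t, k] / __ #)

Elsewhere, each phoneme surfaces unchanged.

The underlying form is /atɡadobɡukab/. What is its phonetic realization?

[aʔɡadobɡukap]

/a/ (word-initial) is unaffected → [a].
/t/ (between /a/ and /ɡ/): immediately before a consonant, so rule 1 applies → [ʔ].
/ɡ/ (between /t/ and /a/) fails the environment for rule 2, so it stays [ɡ].
/a/ (between /ɡ/ and /d/): no rule targets it → [a].
/d/ — between /a/ and /o/; rule 2 does not apply here → [d].
/o/ stays [o].
/b/ — between /o/ and /ɡ/; rule 2 does not apply here → [b].
/ɡ/ — between /b/ and /u/; rule 2 does not apply here → [ɡ].
/u/ (between /ɡ/ and /k/): no rule targets it → [u].
/k/ stays [k].
/a/ — not in any rule's target class → [a].
/b/ meets the environment for rule 2 (word-finally) → [p].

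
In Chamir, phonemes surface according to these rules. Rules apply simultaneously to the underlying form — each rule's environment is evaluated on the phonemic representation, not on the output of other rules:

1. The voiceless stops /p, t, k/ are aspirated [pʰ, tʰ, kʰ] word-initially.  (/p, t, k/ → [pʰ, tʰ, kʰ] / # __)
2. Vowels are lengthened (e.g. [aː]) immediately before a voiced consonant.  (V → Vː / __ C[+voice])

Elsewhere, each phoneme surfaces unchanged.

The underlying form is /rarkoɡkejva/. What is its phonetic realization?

/r/ stays [r].
/a/ meets the environment for rule 2 (before a voiced consonant) → [aː].
/r/ (between /a/ and /k/) is unaffected → [r].
/k/ (between /r/ and /o/) fails the environment for rule 1, so it stays [k].
Rule 2 applies to /o/ (between /k/ and /ɡ/: before a voiced consonant) → [oː].
/ɡ/ stays [ɡ].
/k/ (between /ɡ/ and /e/) fails the environment for rule 1, so it stays [k].
/e/ (between /k/ and /j/): before a voiced consonant, so rule 2 applies → [eː].
/j/ (between /e/ and /v/): no rule targets it → [j].
/v/ (between /j/ and /a/): no rule targets it → [v].
/a/ (word-final) fails the environment for rule 2, so it stays [a].

[raːrkoːɡkeːjva]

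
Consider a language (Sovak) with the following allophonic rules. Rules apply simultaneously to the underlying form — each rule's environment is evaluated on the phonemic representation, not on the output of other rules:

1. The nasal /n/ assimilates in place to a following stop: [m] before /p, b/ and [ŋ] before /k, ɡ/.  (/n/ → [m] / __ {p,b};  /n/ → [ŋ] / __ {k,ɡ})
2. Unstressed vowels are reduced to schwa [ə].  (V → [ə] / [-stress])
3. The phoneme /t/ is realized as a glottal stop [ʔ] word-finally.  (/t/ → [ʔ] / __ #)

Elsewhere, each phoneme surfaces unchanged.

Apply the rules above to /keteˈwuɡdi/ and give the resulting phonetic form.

/k/ (word-initial) is unaffected → [k].
/e/ (between /k/ and /t/) occurs in an unstressed syllable → [ə] by rule 2.
/t/ (between /e/ and /e/) fails the environment for rule 3, so it stays [t].
/e/ — between /t/ and /w/, in an unstressed syllable — surfaces as [ə] (rule 2).
/w/ (between /e/ and /u/) is unaffected → [w].
/u/ (between /w/ and /ɡ/) is in the target of rule 2 but the environment (in an unstressed syllable) is not met → [u].
/ɡ/ stays [ɡ].
/d/ — not in any rule's target class → [d].
/i/ (word-final): in an unstressed syllable, so rule 2 applies → [ə].

[kətəˈwuɡdə]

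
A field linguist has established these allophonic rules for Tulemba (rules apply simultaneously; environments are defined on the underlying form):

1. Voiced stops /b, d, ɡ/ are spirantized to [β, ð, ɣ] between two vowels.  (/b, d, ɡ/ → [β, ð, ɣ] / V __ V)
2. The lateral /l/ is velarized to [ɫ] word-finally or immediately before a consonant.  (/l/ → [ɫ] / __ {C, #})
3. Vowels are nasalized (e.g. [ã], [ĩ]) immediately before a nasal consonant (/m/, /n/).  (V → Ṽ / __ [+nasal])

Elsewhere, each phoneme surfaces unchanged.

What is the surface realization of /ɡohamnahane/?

[ɡohãmnahãne]

/ɡ/ (word-initial) fails the environment for rule 1, so it stays [ɡ].
/o/ (between /ɡ/ and /h/) is in the target of rule 3 but the environment (before a nasal consonant) is not met → [o].
/h/ stays [h].
/a/ (between /h/ and /m/) occurs before a nasal consonant → [ã] by rule 3.
/m/ — not in any rule's target class → [m].
/n/ (between /m/ and /a/): no rule targets it → [n].
/a/ (between /n/ and /h/) fails the environment for rule 3, so it stays [a].
/h/ stays [h].
/a/ meets the environment for rule 3 (before a nasal consonant) → [ã].
/n/ — not in any rule's target class → [n].
/e/ (word-final) fails the environment for rule 3, so it stays [e].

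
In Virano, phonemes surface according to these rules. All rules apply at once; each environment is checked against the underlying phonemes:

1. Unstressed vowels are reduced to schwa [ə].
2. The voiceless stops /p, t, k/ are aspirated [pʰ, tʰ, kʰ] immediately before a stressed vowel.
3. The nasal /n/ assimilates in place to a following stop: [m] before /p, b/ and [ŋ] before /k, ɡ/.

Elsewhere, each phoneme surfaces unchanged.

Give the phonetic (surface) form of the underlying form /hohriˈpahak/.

/o/ (between /h/ and /h/) occurs in an unstressed syllable → [ə] by rule 1.
Rule 1 applies to /i/ (between /r/ and /p/: in an unstressed syllable) → [ə].
/p/ (between /i/ and /a/): immediately before a stressed vowel, so rule 2 applies → [pʰ].
/a/ (between /p/ and /h/) is in the target of rule 1 but the environment (in an unstressed syllable) is not met → [a].
/a/ (between /h/ and /k/) occurs in an unstressed syllable → [ə] by rule 1.
/k/ — word-final; rule 2 does not apply here → [k].

[həhrəˈpʰahək]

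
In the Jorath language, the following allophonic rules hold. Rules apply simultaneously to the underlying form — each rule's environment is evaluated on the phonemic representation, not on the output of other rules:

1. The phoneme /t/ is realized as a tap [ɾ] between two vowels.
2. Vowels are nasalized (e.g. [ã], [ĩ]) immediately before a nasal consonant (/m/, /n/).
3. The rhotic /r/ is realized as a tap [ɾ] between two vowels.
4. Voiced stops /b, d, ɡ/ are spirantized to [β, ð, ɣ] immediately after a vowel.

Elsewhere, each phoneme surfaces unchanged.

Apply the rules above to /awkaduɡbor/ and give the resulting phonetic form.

/a/ (word-initial) fails the environment for rule 2, so it stays [a].
/w/ — not in any rule's target class → [w].
/k/ (between /w/ and /a/): no rule targets it → [k].
/a/ (between /k/ and /d/) fails the environment for rule 2, so it stays [a].
/d/ meets the environment for rule 4 (immediately after a vowel) → [ð].
/u/ — between /d/ and /ɡ/; rule 2 does not apply here → [u].
/ɡ/ — between /u/ and /b/, immediately after a vowel — surfaces as [ɣ] (rule 4).
/b/ (between /ɡ/ and /o/) fails the environment for rule 4, so it stays [b].
/o/ (between /b/ and /r/) fails the environment for rule 2, so it stays [o].
/r/ (word-final) is in the target of rule 3 but the environment (between two vowels) is not met → [r].

[awkaðuɣbor]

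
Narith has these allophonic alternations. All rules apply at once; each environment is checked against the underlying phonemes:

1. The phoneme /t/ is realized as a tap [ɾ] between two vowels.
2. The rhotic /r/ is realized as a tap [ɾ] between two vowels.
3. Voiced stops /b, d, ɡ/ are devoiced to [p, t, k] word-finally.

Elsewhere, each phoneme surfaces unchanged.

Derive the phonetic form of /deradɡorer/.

[deɾadɡoɾer]

/d/ (word-initial) is in the target of rule 3 but the environment (word-finally) is not met → [d].
/e/ (between /d/ and /r/): no rule targets it → [e].
/r/ meets the environment for rule 2 (between two vowels) → [ɾ].
/a/ (between /r/ and /d/) is unaffected → [a].
/d/ — between /a/ and /ɡ/; rule 3 does not apply here → [d].
/ɡ/ (between /d/ and /o/): rule 3 targets it, but not word-finally → unchanged [ɡ].
/o/ stays [o].
/r/ meets the environment for rule 2 (between two vowels) → [ɾ].
/e/ (between /r/ and /r/): no rule targets it → [e].
/r/ (word-final) fails the environment for rule 2, so it stays [r].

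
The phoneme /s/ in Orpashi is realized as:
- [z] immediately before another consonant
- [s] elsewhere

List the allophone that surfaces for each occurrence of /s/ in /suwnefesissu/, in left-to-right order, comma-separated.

Occurrence 1 (position 1): no conditioning environment matches → elsewhere allophone [s].
Occurrence 2 (position 8): no conditioning environment matches → elsewhere allophone [s].
Occurrence 3 (position 10): immediately before another consonant → [z].
Occurrence 4 (position 11): no conditioning environment matches → elsewhere allophone [s].

[s], [s], [z], [s]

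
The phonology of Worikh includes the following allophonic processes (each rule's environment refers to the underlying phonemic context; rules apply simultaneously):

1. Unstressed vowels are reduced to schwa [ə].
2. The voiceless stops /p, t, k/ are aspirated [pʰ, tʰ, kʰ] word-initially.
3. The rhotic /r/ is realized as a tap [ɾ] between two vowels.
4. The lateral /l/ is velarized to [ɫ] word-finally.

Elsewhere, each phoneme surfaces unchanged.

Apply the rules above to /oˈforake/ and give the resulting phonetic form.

[əˈfoɾəkə]

/o/ (word-initial): in an unstressed syllable, so rule 1 applies → [ə].
/f/ (between /o/ and /o/): no rule targets it → [f].
/o/ (between /f/ and /r/) fails the environment for rule 1, so it stays [o].
/r/ (between /o/ and /a/): between two vowels, so rule 3 applies → [ɾ].
/a/ meets the environment for rule 1 (in an unstressed syllable) → [ə].
/k/ — between /a/ and /e/; rule 2 does not apply here → [k].
/e/ (word-final): in an unstressed syllable, so rule 1 applies → [ə].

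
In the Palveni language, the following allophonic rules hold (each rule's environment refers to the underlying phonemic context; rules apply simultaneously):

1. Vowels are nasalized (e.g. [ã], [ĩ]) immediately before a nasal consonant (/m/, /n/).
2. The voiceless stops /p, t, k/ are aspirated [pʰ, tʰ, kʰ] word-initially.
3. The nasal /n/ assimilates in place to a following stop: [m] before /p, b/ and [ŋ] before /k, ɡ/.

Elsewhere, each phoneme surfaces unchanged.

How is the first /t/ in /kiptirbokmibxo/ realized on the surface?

[t]

/t/ (between /p/ and /i/): rule 2 targets it, but not word-initially → unchanged [t].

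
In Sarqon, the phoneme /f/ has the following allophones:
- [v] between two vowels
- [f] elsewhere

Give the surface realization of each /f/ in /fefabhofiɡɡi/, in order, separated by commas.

Occurrence 1 (position 1): no conditioning environment matches → elsewhere allophone [f].
Occurrence 2 (position 3): between two vowels → [v].
Occurrence 3 (position 8): between two vowels → [v].

[f], [v], [v]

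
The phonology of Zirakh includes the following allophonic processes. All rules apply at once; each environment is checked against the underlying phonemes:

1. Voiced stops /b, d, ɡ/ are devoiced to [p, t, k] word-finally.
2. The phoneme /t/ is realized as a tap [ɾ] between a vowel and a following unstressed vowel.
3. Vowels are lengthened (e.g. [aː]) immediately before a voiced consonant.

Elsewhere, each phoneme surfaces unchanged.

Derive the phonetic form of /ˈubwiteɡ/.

/u/ (word-initial): before a voiced consonant, so rule 3 applies → [uː].
/b/ (between /u/ and /w/): rule 1 targets it, but not word-finally → unchanged [b].
/w/ (between /b/ and /i/): no rule targets it → [w].
/i/ (between /w/ and /t/) is in the target of rule 3 but the environment (before a voiced consonant) is not met → [i].
/t/ — between /i/ and /e/, between a vowel and a following unstressed vowel — surfaces as [ɾ] (rule 2).
/e/ — between /t/ and /ɡ/, before a voiced consonant — surfaces as [eː] (rule 3).
/ɡ/ meets the environment for rule 1 (word-finally) → [k].

[ˈuːbwiɾeːk]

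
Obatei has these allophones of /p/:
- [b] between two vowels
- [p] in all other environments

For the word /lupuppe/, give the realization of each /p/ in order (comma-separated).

Occurrence 1 (position 3): between two vowels → [b].
Occurrence 2 (position 5): no conditioning environment matches → elsewhere allophone [p].
Occurrence 3 (position 6): no conditioning environment matches → elsewhere allophone [p].

[b], [p], [p]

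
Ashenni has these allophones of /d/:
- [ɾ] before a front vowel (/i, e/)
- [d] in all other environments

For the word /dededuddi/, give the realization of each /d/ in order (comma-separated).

[ɾ], [ɾ], [d], [d], [ɾ]

Occurrence 1 (position 1): before a front vowel (/i, e/) → [ɾ].
Occurrence 2 (position 3): before a front vowel (/i, e/) → [ɾ].
Occurrence 3 (position 5): no conditioning environment matches → elsewhere allophone [d].
Occurrence 4 (position 7): no conditioning environment matches → elsewhere allophone [d].
Occurrence 5 (position 8): before a front vowel (/i, e/) → [ɾ].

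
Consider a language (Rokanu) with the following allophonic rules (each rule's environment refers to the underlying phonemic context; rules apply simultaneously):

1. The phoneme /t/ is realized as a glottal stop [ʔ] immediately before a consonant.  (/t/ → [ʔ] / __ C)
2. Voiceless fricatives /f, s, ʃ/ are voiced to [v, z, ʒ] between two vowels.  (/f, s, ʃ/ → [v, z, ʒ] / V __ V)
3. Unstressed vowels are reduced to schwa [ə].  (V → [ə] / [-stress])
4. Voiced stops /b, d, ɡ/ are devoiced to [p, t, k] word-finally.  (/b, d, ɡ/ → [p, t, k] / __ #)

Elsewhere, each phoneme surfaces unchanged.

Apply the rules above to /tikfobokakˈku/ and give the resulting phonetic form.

/t/ — word-initial; rule 1 does not apply here → [t].
/i/ meets the environment for rule 3 (in an unstressed syllable) → [ə].
/k/ — not in any rule's target class → [k].
/f/ — between /k/ and /o/; rule 2 does not apply here → [f].
Rule 3 applies to /o/ (between /f/ and /b/: in an unstressed syllable) → [ə].
/b/ (between /o/ and /o/) fails the environment for rule 4, so it stays [b].
/o/ (between /b/ and /k/): in an unstressed syllable, so rule 3 applies → [ə].
/k/ (between /o/ and /a/) is unaffected → [k].
/a/ — between /k/ and /k/, in an unstressed syllable — surfaces as [ə] (rule 3).
/k/ (between /a/ and /k/) is unaffected → [k].
/k/ — not in any rule's target class → [k].
/u/ (word-final): rule 3 targets it, but not in an unstressed syllable → unchanged [u].

[təkfəbəkəkˈku]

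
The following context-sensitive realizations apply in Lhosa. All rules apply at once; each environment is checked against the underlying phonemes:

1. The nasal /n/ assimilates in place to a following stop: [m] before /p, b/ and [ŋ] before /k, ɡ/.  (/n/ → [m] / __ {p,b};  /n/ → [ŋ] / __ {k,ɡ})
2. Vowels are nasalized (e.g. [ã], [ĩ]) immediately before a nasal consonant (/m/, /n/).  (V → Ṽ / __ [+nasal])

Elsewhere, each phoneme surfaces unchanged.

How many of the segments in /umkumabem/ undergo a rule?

3

Segments that undergo a rule: /u/ → [ũ] (rule 2); /u/ → [ũ] (rule 2); /e/ → [ẽ] (rule 2).
All other segments surface unchanged.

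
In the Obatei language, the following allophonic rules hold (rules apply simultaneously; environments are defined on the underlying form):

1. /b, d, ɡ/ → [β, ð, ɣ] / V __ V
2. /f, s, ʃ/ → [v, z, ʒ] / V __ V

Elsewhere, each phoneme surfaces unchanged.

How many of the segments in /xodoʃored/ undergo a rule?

2

Segments that undergo a rule: /d/ → [ð] (rule 1); /ʃ/ → [ʒ] (rule 2).
All other segments surface unchanged.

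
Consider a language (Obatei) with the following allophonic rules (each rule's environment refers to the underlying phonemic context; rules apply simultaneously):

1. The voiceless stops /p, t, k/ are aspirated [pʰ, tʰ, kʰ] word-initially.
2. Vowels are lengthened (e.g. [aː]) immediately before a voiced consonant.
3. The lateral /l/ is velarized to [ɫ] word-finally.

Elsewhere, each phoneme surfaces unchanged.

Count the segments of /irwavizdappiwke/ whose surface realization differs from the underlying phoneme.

4

Segments that undergo a rule: /i/ → [iː] (rule 2); /a/ → [aː] (rule 2); /i/ → [iː] (rule 2); /i/ → [iː] (rule 2).
All other segments surface unchanged.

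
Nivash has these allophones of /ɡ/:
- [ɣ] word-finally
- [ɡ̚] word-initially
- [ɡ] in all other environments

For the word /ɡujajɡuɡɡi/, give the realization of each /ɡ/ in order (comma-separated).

Occurrence 1 (position 1): word-initially → [ɡ̚].
Occurrence 2 (position 6): no conditioning environment matches → elsewhere allophone [ɡ].
Occurrence 3 (position 8): no conditioning environment matches → elsewhere allophone [ɡ].
Occurrence 4 (position 9): no conditioning environment matches → elsewhere allophone [ɡ].

[ɡ̚], [ɡ], [ɡ], [ɡ]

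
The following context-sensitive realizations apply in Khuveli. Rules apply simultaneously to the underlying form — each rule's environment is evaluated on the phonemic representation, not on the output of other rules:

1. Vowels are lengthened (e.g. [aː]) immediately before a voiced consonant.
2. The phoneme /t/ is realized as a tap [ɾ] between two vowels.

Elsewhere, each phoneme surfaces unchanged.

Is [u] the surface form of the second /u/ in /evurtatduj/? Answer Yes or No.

No

/u/ (between /d/ and /j/): before a voiced consonant, so rule 1 applies → [uː].
The actual realization is [uː], not [u].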